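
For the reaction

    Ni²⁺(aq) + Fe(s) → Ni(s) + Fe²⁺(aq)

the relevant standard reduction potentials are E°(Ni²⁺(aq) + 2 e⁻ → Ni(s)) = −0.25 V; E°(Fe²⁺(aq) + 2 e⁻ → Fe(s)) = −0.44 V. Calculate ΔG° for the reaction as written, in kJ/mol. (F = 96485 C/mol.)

−36.7 kJ/mol

In the reaction as written Ni²⁺(aq) is reduced, so the Ni²⁺/Ni couple is the cathode and Fe²⁺/Fe is the anode.
E°cell = −0.25 − (−0.44) = +0.19 V; balancing electrons gives n = 2.
ΔG° = −nFE°cell = −(2)(96485)(+0.19) J/mol = −36.7 kJ/mol.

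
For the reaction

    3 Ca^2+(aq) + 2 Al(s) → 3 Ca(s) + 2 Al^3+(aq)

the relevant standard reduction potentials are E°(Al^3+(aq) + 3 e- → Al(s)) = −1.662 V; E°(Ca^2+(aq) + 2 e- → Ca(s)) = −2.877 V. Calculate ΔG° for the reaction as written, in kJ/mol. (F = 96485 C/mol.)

In the reaction as written Ca^2+(aq) is reduced, so the Ca²⁺/Ca couple is the cathode and Al³⁺/Al is the anode.
E°cell = −2.877 − (−1.662) = −1.215 V; balancing electrons gives n = 6.
ΔG° = −nFE°cell = −(6)(96485)(−1.215) J/mol = +703 kJ/mol.

+703 kJ/mol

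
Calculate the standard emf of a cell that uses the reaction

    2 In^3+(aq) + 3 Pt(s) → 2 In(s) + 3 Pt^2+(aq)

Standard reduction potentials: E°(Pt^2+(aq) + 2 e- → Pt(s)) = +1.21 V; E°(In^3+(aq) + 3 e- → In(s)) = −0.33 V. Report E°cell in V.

In^3+(aq) gains electrons, so the In³⁺/In couple is the cathode; the Pt²⁺/Pt couple is the anode.
E°cell = E°(cathode) − E°(anode) = −0.33 − (+1.21) = −1.54 V.
The negative E°cell means the reaction is non-spontaneous in the direction written.

−1.54 V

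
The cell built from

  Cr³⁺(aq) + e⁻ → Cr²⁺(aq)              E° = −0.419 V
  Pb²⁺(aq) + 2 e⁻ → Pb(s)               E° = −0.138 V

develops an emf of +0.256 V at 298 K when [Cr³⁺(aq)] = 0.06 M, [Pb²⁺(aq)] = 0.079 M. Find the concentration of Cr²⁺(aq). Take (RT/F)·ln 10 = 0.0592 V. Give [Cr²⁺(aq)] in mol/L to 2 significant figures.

0.081 M

With Pb²⁺/Pb at the cathode and Cr³⁺/Cr²⁺ at the anode, E°cell = −0.138 − (−0.419) = +0.281 V (n = 2).
Rearranging E = E° − (0.0592/n)·log Q gives log Q = 2(+0.281 − (+0.256))/0.0592 = 0.845.
For Pb²⁺(aq) + 2 Cr²⁺(aq) → Pb(s) + 2 Cr³⁺(aq), the reaction quotient is Q = [Cr³⁺(aq)]^2 / ([Pb²⁺(aq)]·[Cr²⁺(aq)]^2).
Isolating [Cr²⁺(aq)] in Q = 10^{0.845} yields log [Cr²⁺(aq)] = −1.093, i.e. 0.081 M.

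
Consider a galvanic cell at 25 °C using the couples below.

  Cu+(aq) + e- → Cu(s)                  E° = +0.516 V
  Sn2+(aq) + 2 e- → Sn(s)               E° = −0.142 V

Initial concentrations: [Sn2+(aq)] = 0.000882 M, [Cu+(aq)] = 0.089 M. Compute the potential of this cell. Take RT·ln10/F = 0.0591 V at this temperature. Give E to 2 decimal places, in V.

The Cu⁺/Cu couple has the more positive E°, so it is the cathode; Sn²⁺/Sn is the anode.
E°cell = E°cat − E°an = +0.516 − (−0.142) = +0.658 V; n = 2.
Balancing gives 2 Cu+(aq) + Sn(s) → 2 Cu(s) + Sn2+(aq); hence Q = [Sn2+(aq)] / [Cu+(aq)]^2 = 0.111 (log Q = −0.953).
Applying E = E° − (RT ln10/nF)·log Q gives +0.658 − (0.0591/2)(−0.953) = +0.69 V.

+0.69 V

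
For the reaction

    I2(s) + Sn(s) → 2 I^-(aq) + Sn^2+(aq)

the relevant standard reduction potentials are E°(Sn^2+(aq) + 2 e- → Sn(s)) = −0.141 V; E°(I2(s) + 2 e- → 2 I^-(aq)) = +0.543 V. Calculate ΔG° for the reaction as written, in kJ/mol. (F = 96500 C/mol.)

−132 kJ/mol

In the reaction as written I2(s) is reduced, so the I₂/I⁻ couple is the cathode and Sn²⁺/Sn is the anode.
E°cell = +0.543 − (−0.141) = +0.684 V; balancing electrons gives n = 2.
ΔG° = −nFE°cell = −(2)(96500)(+0.684) J/mol = −132 kJ/mol.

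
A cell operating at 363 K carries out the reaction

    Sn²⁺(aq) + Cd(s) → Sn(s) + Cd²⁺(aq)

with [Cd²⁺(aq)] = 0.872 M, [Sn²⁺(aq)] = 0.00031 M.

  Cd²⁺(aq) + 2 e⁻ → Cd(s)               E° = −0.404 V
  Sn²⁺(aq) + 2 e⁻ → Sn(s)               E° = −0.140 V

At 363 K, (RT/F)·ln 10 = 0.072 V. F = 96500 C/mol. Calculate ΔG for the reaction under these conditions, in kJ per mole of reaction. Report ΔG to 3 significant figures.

−27.0 kJ/mol

E°cell = −0.140 − (−0.404) = +0.264 V; the balanced reaction transfers n = 2 electrons.
The reaction quotient is [Cd²⁺(aq)] / [Sn²⁺(aq)] = 2.81×10^3; by Nernst, E = +0.264 − (0.072/2)(3.449) = +0.1398 V.
Finally ΔG = −nFE = −(2)(96500 C/mol)(+0.1398 V) = −27.0 kJ/mol.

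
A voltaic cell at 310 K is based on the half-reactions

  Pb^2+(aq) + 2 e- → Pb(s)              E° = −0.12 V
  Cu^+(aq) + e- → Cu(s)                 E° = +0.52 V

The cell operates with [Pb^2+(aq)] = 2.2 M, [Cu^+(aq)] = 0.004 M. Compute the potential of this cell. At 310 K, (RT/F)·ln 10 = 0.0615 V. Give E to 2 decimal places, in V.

+0.48 V

Since E°(Cu⁺/Cu) > E°(Pb²⁺/Pb), Cu⁺/Cu serves as the cathode.
The standard potential is +0.52 − (−0.12) = +0.64 V and the balanced reaction transfers n = 2 electrons.
Balancing gives 2 Cu^+(aq) + Pb(s) → 2 Cu(s) + Pb^2+(aq); hence Q = [Pb^2+(aq)] / [Cu^+(aq)]^2 = 1.38×10^5 (log Q = 5.138).
Applying E = E° − (RT ln10/nF)·log Q gives +0.64 − (0.0615/2)(5.138) = +0.48 V.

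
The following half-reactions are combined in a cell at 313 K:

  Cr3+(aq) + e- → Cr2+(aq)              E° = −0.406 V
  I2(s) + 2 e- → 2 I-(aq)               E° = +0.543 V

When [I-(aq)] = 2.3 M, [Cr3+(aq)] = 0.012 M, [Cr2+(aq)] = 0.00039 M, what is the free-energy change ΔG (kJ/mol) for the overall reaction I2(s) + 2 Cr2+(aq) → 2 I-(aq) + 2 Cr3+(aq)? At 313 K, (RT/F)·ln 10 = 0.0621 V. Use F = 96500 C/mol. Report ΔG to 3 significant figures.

With I₂/I⁻ reduced at the cathode, E°cell = +0.543 − (−0.406) = +0.949 V and n = 2.
Here Q = ([I-(aq)]^2·[Cr3+(aq)]^2) / [Cr2+(aq)]^2 = 5.01×10^3 (log Q = 3.700), giving E = +0.949 − (0.0621/2)·(3.700) = +0.8341 V.
ΔG = −nFE = −(2)(96500)(+0.8341) J/mol = −161 kJ/mol.

−161 kJ/mol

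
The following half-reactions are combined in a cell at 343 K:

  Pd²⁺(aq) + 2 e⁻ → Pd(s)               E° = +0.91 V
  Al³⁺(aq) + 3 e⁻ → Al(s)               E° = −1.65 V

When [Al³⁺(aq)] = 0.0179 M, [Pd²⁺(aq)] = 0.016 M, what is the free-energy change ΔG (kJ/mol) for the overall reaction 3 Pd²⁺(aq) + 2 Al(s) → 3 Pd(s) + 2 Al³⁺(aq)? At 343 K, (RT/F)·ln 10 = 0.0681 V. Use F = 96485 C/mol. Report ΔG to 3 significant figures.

With Pd²⁺/Pd reduced at the cathode, E°cell = +0.91 − (−1.65) = +2.56 V and n = 6.
Q = [Al³⁺(aq)]^2 / [Pd²⁺(aq)]^3 = 78.2, so log Q = 1.893 and E = +2.56 − (0.0681/6)(1.893) = +2.5385 V.
Finally ΔG = −nFE = −(6)(96485 C/mol)(+2.5385 V) = −1470 kJ/mol.

−1470 kJ/mol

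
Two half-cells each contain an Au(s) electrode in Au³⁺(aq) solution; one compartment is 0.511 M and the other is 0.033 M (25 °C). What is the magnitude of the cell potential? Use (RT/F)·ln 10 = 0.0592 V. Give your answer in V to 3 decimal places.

0.023 V

For a concentration cell E°cell = 0, since both electrodes use the same couple.
The compartment with the higher Au³⁺(aq) concentration (0.511 M) acts as the cathode; ions are reduced there and produced at the dilute (0.033 M) anode.
With n = 3, Ecell = −(0.0592/3)·log([dilute]/[conc]) = −(0.0592/3)·log(0.033/0.511) = +0.023 V.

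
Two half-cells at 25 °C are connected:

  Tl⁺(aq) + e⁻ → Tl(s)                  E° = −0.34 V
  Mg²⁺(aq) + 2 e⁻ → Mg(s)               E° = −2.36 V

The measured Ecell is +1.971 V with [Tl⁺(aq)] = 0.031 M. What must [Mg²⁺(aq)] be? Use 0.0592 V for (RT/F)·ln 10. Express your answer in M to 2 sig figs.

With Tl⁺/Tl at the cathode and Mg²⁺/Mg at the anode, E°cell = −0.34 − (−2.36) = +2.02 V (n = 2).
Rearranging E = E° − (0.0592/n)·log Q gives log Q = 2(+2.02 − (+1.971))/0.0592 = 1.655.
Balancing electrons gives 2 Tl⁺(aq) + Mg(s) → 2 Tl(s) + Mg²⁺(aq); thus Q = [Mg²⁺(aq)] / [Tl⁺(aq)]^2.
Isolating [Mg²⁺(aq)] in Q = 10^{1.655} yields log [Mg²⁺(aq)] = −1.362, i.e. 0.043 M.

0.043 M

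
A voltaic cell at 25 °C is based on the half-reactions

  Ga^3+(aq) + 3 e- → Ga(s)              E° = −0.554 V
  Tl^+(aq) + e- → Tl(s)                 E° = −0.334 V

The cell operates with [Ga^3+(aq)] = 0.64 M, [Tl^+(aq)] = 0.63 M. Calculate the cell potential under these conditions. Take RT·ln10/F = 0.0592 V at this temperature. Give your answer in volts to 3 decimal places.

Tl⁺/Tl is reduced (cathode, E° = −0.334 V) and Ga³⁺/Ga is oxidized (anode).
E°cell = −0.334 − (−0.554) = +0.220 V, with n = 3 electrons transferred.
Balancing gives 3 Tl^+(aq) + Ga(s) → 3 Tl(s) + Ga^3+(aq); hence Q = [Ga^3+(aq)] / [Tl^+(aq)]^3 = 2.56 (log Q = 0.408).
Applying E = E° − (RT ln10/nF)·log Q gives +0.220 − (0.0592/3)(0.408) = +0.212 V.

+0.212 V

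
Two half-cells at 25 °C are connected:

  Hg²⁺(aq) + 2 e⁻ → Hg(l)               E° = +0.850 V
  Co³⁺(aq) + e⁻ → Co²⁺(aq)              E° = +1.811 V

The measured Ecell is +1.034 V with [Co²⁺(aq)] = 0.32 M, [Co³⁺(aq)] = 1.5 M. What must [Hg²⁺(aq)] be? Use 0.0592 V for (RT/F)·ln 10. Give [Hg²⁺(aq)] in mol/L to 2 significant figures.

Co³⁺/Co²⁺ is the cathode (higher E°); E°cell = +1.811 − (+0.850) = +0.961 V with n = 2.
From the Nernst equation, log Q = n(E° − E)/0.0592 = 2·(+0.961 − (+1.034))/0.0592 = −2.466.
For 2 Co³⁺(aq) + Hg(l) → 2 Co²⁺(aq) + Hg²⁺(aq), the reaction quotient is Q = ([Co²⁺(aq)]^2·[Hg²⁺(aq)]) / [Co³⁺(aq)]^2.
Substituting the known concentrations and solving, log [Hg²⁺(aq)] = −1.124 and [Hg²⁺(aq)] = 0.075 M.

0.075 M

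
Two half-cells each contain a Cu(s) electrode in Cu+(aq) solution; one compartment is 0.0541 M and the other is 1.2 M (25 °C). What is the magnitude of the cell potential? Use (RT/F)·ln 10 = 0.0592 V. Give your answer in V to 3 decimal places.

For a concentration cell E°cell = 0, since both electrodes use the same couple.
The compartment with the higher Cu+(aq) concentration (1.2 M) acts as the cathode; ions are reduced there and produced at the dilute (0.0541 M) anode.
With n = 1, Ecell = −(0.0592/1)·log([dilute]/[conc]) = −(0.0592/1)·log(0.0541/1.2) = +0.080 V.

0.080 V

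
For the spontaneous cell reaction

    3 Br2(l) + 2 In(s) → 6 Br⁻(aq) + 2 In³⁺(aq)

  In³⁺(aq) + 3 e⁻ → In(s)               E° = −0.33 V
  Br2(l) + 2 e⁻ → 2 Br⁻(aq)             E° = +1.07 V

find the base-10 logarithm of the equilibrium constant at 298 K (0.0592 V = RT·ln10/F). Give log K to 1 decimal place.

The Br₂/Br⁻ couple is reduced (cathode); E°cell = +1.07 − (−0.33) = +1.40 V with n = 6.
At equilibrium E = 0, so log K = nE°cell / 0.0592 = (6)(+1.40) / 0.0592 = 141.9.

log K = 141.9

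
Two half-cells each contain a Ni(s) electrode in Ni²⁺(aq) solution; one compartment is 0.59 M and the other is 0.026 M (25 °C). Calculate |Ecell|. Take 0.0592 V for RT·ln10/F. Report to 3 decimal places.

For a concentration cell E°cell = 0, since both electrodes use the same couple.
The compartment with the higher Ni²⁺(aq) concentration (0.59 M) acts as the cathode; ions are reduced there and produced at the dilute (0.026 M) anode.
With n = 2, Ecell = −(0.0592/2)·log([dilute]/[conc]) = −(0.0592/2)·log(0.026/0.59) = +0.040 V.

0.040 V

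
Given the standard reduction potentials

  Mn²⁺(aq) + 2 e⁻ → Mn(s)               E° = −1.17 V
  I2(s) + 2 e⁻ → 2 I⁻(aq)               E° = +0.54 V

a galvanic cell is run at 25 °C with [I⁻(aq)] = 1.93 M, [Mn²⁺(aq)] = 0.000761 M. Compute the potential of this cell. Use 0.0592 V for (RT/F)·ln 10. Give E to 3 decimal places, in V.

+1.785 V

I₂/I⁻ is reduced (cathode, E° = +0.54 V) and Mn²⁺/Mn is oxidized (anode).
E°cell = E°cat − E°an = +0.54 − (−1.17) = +1.71 V; n = 2.
For the overall reaction I2(s) + Mn(s) → 2 I⁻(aq) + Mn²⁺(aq), Q = [I⁻(aq)]^2·[Mn²⁺(aq)] = 0.00283, giving log Q = −2.548.
By the Nernst equation, E = +1.71 − (0.0592/2)·(−2.548) = +1.785 V.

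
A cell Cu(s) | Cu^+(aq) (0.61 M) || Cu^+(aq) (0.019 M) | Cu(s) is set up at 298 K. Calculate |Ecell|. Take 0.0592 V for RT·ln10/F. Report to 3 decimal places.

0.089 V

For a concentration cell E°cell = 0, since both electrodes use the same couple.
The compartment with the higher Cu^+(aq) concentration (0.61 M) acts as the cathode; ions are reduced there and produced at the dilute (0.019 M) anode.
With n = 1, Ecell = −(0.0592/1)·log([dilute]/[conc]) = −(0.0592/1)·log(0.019/0.61) = +0.089 V.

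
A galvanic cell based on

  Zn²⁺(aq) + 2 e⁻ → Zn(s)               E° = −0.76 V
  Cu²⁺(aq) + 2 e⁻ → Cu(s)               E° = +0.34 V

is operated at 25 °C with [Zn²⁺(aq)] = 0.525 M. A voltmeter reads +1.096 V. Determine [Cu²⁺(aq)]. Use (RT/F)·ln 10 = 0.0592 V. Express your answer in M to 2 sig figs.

With Cu²⁺/Cu at the cathode and Zn²⁺/Zn at the anode, E°cell = +0.34 − (−0.76) = +1.10 V (n = 2).
Rearranging E = E° − (0.0592/n)·log Q gives log Q = 2(+1.10 − (+1.096))/0.0592 = 0.135.
For Cu²⁺(aq) + Zn(s) → Cu(s) + Zn²⁺(aq), the reaction quotient is Q = [Zn²⁺(aq)] / [Cu²⁺(aq)].
Solving for the unknown gives log [Cu²⁺(aq)] = −0.415, so [Cu²⁺(aq)] ≈ 0.38 M.

0.38 M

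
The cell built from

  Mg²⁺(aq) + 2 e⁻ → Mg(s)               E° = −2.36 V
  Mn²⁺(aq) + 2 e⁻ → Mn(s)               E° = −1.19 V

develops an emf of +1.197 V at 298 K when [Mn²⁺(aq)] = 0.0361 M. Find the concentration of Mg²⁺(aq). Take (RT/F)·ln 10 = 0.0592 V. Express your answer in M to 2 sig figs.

0.0044 M

Mn²⁺/Mn is the cathode (higher E°); E°cell = −1.19 − (−2.36) = +1.17 V with n = 2.
From the Nernst equation, log Q = n(E° − E)/0.0592 = 2·(+1.17 − (+1.197))/0.0592 = −0.912.
The balanced reaction is Mn²⁺(aq) + Mg(s) → Mn(s) + Mg²⁺(aq), so Q = [Mg²⁺(aq)] / [Mn²⁺(aq)].
Solving for the unknown gives log [Mg²⁺(aq)] = −2.354, so [Mg²⁺(aq)] ≈ 0.0044 M.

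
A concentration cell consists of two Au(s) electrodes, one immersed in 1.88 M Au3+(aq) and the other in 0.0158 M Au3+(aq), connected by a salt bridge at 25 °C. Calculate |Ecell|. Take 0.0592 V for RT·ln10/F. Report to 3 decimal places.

For a concentration cell E°cell = 0, since both electrodes use the same couple.
The compartment with the higher Au3+(aq) concentration (1.88 M) acts as the cathode; ions are reduced there and produced at the dilute (0.0158 M) anode.
With n = 3, Ecell = −(0.0592/3)·log([dilute]/[conc]) = −(0.0592/3)·log(0.0158/1.88) = +0.041 V.

0.041 V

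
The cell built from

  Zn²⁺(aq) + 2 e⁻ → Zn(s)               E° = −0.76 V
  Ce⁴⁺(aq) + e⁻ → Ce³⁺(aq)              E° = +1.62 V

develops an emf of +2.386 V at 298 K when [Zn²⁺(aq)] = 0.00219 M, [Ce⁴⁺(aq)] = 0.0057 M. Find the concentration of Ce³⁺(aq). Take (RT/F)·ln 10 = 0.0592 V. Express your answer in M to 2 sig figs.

0.096 M

Ce⁴⁺/Ce³⁺ is the cathode (higher E°); E°cell = +1.62 − (−0.76) = +2.38 V with n = 2.
Since E = E° − (0.0592/n)·log Q, log Q = n(E° − E)/0.0592 = −0.203.
For 2 Ce⁴⁺(aq) + Zn(s) → 2 Ce³⁺(aq) + Zn²⁺(aq), the reaction quotient is Q = ([Ce³⁺(aq)]^2·[Zn²⁺(aq)]) / [Ce⁴⁺(aq)]^2.
Substituting the known concentrations and solving, log [Ce³⁺(aq)] = −1.016 and [Ce³⁺(aq)] = 0.096 M.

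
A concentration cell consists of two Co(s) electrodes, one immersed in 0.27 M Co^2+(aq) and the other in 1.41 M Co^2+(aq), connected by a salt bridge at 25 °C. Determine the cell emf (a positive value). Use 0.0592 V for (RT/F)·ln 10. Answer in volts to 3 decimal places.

For a concentration cell E°cell = 0, since both electrodes use the same couple.
The compartment with the higher Co^2+(aq) concentration (1.41 M) acts as the cathode; ions are reduced there and produced at the dilute (0.27 M) anode.
With n = 2, Ecell = −(0.0592/2)·log([dilute]/[conc]) = −(0.0592/2)·log(0.27/1.41) = +0.021 V.

0.021 V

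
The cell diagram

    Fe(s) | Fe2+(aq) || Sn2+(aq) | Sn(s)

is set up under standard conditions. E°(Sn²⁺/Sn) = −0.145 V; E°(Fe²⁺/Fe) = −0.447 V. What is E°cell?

+0.302 V

By convention the left-hand electrode in cell notation is the anode (oxidation) and the right-hand electrode is the cathode (reduction).
E°cell = E°(right) − E°(left) = −0.145 − (−0.447) = +0.302 V.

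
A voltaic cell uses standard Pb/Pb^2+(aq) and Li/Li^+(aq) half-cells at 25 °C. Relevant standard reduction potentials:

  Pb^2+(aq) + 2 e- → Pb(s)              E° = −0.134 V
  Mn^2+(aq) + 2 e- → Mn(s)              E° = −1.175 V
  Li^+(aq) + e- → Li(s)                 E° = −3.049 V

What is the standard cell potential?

The Pb²⁺/Pb couple has the higher E°, so Pb ion is reduced (cathode) and Li is oxidized (anode).
E°cell = E°(cathode) − E°(anode) = −0.134 − (−3.049) = +2.915 V.

+2.915 V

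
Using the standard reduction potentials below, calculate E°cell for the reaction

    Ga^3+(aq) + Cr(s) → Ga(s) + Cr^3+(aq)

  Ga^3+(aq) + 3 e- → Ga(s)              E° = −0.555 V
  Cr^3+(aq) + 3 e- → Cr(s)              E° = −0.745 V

In the reaction as written, Ga^3+(aq) is reduced (cathode) and Cr^3+(aq) is produced by oxidation at the anode.
E°cell = E°(cathode) − E°(anode) = −0.555 − (−0.745) = +0.190 V.

+0.190 V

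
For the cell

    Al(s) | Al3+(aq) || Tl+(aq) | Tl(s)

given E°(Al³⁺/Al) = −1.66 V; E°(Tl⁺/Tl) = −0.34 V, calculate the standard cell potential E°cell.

+1.32 V

By convention the left-hand electrode in cell notation is the anode (oxidation) and the right-hand electrode is the cathode (reduction).
E°cell = E°(right) − E°(left) = −0.34 − (−1.66) = +1.32 V.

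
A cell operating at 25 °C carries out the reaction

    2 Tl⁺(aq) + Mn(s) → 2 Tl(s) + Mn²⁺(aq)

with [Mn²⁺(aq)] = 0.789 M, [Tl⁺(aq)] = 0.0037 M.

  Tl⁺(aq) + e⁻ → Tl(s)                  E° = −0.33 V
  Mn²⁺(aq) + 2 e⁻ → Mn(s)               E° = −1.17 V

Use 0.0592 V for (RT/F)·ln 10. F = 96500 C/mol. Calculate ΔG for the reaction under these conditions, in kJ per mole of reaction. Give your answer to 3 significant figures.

The standard cell potential is −0.33 − (−1.17) = +0.84 V, with n = 2 electrons in the balanced equation.
The reaction quotient is [Mn²⁺(aq)] / [Tl⁺(aq)]^2 = 5.76×10^4; by Nernst, E = +0.84 − (0.0592/2)(4.761) = +0.6991 V.
Then ΔG = −nFE = −2 × 96500 × +0.6991 J/mol = −135 kJ/mol.

−135 kJ/mol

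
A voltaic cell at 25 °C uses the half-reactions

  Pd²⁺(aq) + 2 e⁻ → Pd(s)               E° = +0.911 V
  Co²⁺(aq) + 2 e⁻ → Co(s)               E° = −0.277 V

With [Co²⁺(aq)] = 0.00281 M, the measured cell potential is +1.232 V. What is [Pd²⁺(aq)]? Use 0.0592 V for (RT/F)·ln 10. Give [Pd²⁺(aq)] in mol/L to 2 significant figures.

Pd²⁺/Pd is the cathode (higher E°); E°cell = +0.911 − (−0.277) = +1.188 V with n = 2.
Rearranging E = E° − (0.0592/n)·log Q gives log Q = 2(+1.188 − (+1.232))/0.0592 = −1.486.
For Pd²⁺(aq) + Co(s) → Pd(s) + Co²⁺(aq), the reaction quotient is Q = [Co²⁺(aq)] / [Pd²⁺(aq)].
Solving for the unknown gives log [Pd²⁺(aq)] = −1.065, so [Pd²⁺(aq)] ≈ 0.086 M.

0.086 M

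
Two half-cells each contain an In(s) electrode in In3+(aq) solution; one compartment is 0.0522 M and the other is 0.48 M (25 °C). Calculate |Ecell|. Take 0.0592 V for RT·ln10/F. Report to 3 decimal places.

0.019 V

For a concentration cell E°cell = 0, since both electrodes use the same couple.
The compartment with the higher In3+(aq) concentration (0.48 M) acts as the cathode; ions are reduced there and produced at the dilute (0.0522 M) anode.
With n = 3, Ecell = −(0.0592/3)·log([dilute]/[conc]) = −(0.0592/3)·log(0.0522/0.48) = +0.019 V.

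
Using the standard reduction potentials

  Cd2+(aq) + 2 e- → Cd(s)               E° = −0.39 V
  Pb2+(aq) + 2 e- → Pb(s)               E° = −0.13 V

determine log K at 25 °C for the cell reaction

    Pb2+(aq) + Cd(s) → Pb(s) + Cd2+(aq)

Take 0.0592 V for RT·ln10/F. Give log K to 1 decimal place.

The Pb²⁺/Pb couple is reduced (cathode); E°cell = −0.13 − (−0.39) = +0.26 V with n = 2.
At equilibrium E = 0, so log K = nE°cell / 0.0592 = (2)(+0.26) / 0.0592 = 8.8.

log K = 8.8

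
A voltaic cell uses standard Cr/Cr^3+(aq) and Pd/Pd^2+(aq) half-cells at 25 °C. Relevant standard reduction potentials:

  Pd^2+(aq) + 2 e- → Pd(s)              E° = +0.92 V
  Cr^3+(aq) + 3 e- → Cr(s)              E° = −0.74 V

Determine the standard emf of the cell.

Of the two couples in this cell, the one with the more positive reduction potential is reduced at the cathode: here that is Pd²⁺/Pd (+0.92 V); Cr³⁺/Cr (−0.74 V) is the anode.
E°cell = E°(cathode) − E°(anode) = +0.92 − (−0.74) = +1.66 V.

+1.66 V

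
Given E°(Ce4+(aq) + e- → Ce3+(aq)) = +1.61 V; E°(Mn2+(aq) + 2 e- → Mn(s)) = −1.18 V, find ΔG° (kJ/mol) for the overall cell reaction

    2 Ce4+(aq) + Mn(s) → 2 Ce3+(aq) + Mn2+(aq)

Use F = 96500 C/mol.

−538 kJ/mol

In the reaction as written Ce4+(aq) is reduced, so the Ce⁴⁺/Ce³⁺ couple is the cathode and Mn²⁺/Mn is the anode.
E°cell = +1.61 − (−1.18) = +2.79 V; balancing electrons gives n = 2.
ΔG° = −nFE°cell = −(2)(96500)(+2.79) J/mol = −538 kJ/mol.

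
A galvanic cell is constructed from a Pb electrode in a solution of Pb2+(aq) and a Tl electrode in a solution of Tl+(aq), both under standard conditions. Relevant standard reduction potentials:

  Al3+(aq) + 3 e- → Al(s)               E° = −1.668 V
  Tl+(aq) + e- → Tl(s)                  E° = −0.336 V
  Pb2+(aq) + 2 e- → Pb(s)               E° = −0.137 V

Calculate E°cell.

The Pb²⁺/Pb couple has the higher E°, so Pb ion is reduced (cathode) and Tl is oxidized (anode).
E°cell = E°(cathode) − E°(anode) = −0.137 − (−0.336) = +0.199 V.

+0.199 V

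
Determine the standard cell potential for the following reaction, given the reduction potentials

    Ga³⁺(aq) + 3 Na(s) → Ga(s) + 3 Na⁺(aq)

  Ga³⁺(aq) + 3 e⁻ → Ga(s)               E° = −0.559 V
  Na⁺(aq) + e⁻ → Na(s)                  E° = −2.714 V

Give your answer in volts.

+2.155 V

In the reaction as written, Ga³⁺(aq) is reduced (cathode) and Na⁺(aq) is produced by oxidation at the anode.
E°cell = E°(cathode) − E°(anode) = −0.559 − (−2.714) = +2.155 V.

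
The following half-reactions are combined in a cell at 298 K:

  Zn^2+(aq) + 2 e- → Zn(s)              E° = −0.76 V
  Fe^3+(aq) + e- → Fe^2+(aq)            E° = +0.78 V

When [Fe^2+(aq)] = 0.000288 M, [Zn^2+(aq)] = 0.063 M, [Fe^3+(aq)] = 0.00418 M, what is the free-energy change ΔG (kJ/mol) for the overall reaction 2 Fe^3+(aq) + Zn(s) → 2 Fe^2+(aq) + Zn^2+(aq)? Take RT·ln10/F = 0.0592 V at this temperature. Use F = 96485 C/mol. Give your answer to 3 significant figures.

−317 kJ/mol

The standard cell potential is +0.78 − (−0.76) = +1.54 V, with n = 2 electrons in the balanced equation.
Q = ([Fe^2+(aq)]^2·[Zn^2+(aq)]) / [Fe^3+(aq)]^2 = 0.000299, so log Q = −3.524 and E = +1.54 − (0.0592/2)(−3.524) = +1.6443 V.
Finally ΔG = −nFE = −(2)(96485 C/mol)(+1.6443 V) = −317 kJ/mol.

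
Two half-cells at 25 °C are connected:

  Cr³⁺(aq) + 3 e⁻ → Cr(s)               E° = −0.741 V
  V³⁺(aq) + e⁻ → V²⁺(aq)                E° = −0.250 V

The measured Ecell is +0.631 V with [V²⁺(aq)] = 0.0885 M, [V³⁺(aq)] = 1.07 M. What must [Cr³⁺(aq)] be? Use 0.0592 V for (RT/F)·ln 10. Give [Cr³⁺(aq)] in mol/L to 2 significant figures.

With V³⁺/V²⁺ at the cathode and Cr³⁺/Cr at the anode, E°cell = −0.250 − (−0.741) = +0.491 V (n = 3).
Since E = E° − (0.0592/n)·log Q, log Q = n(E° − E)/0.0592 = −7.095.
For 3 V³⁺(aq) + Cr(s) → 3 V²⁺(aq) + Cr³⁺(aq), the reaction quotient is Q = ([V²⁺(aq)]^3·[Cr³⁺(aq)]) / [V³⁺(aq)]^3.
Solving for the unknown gives log [Cr³⁺(aq)] = −3.848, so [Cr³⁺(aq)] ≈ 0.00014 M.

0.00014 M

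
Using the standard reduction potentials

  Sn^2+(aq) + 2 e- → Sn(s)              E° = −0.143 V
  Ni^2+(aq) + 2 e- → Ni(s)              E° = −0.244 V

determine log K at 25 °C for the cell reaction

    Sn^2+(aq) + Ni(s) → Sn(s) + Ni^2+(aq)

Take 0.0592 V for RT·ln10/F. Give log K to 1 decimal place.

log K = 3.4

The Sn²⁺/Sn couple is reduced (cathode); E°cell = −0.143 − (−0.244) = +0.101 V with n = 2.
At equilibrium E = 0, so log K = nE°cell / 0.0592 = (2)(+0.101) / 0.0592 = 3.4.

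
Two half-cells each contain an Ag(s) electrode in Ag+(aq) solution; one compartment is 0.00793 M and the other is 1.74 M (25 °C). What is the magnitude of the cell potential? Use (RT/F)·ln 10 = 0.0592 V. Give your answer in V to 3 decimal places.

For a concentration cell E°cell = 0, since both electrodes use the same couple.
The compartment with the higher Ag+(aq) concentration (1.74 M) acts as the cathode; ions are reduced there and produced at the dilute (0.00793 M) anode.
With n = 1, Ecell = −(0.0592/1)·log([dilute]/[conc]) = −(0.0592/1)·log(0.00793/1.74) = +0.139 V.

0.139 V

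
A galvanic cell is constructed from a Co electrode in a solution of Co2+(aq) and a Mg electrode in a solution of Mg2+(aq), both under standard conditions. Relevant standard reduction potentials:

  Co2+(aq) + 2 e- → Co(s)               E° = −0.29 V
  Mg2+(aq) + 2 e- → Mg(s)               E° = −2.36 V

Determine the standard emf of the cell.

Of the two couples in this cell, the one with the more positive reduction potential is reduced at the cathode: here that is Co²⁺/Co (−0.29 V); Mg²⁺/Mg (−2.36 V) is the anode.
E°cell = E°(cathode) − E°(anode) = −0.29 − (−2.36) = +2.07 V.

+2.07 V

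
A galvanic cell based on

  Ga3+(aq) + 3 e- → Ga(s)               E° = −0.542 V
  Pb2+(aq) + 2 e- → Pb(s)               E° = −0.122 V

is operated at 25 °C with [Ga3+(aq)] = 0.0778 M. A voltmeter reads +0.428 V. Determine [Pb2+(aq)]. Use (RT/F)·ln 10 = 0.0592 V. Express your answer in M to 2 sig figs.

The Pb²⁺/Pb couple has the larger reduction potential, so it is the cathode: E°cell = −0.122 − (−0.542) = +0.420 V and n = 6.
Rearranging E = E° − (0.0592/n)·log Q gives log Q = 6(+0.420 − (+0.428))/0.0592 = −0.811.
The balanced reaction is 3 Pb2+(aq) + 2 Ga(s) → 3 Pb(s) + 2 Ga3+(aq), so Q = [Ga3+(aq)]^2 / [Pb2+(aq)]^3.
Solving for the unknown gives log [Pb2+(aq)] = −0.469, so [Pb2+(aq)] ≈ 0.34 M.

0.34 M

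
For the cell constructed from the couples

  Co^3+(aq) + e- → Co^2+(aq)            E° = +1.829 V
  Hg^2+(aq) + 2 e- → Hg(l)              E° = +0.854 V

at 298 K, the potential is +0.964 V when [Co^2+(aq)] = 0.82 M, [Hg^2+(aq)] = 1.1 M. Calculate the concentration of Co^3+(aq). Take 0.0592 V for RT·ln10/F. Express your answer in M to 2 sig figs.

0.56 M

Co³⁺/Co²⁺ is the cathode (higher E°); E°cell = +1.829 − (+0.854) = +0.975 V with n = 2.
Rearranging E = E° − (0.0592/n)·log Q gives log Q = 2(+0.975 − (+0.964))/0.0592 = 0.372.
Balancing electrons gives 2 Co^3+(aq) + Hg(l) → 2 Co^2+(aq) + Hg^2+(aq); thus Q = ([Co^2+(aq)]^2·[Hg^2+(aq)]) / [Co^3+(aq)]^2.
Isolating [Co^3+(aq)] in Q = 10^{0.372} yields log [Co^3+(aq)] = −0.251, i.e. 0.56 M.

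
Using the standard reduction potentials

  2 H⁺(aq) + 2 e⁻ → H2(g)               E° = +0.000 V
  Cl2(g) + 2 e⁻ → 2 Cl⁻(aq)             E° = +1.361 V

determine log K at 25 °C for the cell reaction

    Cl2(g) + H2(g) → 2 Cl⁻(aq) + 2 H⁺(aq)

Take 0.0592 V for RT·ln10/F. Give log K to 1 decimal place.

log K = 46.0

The Cl₂/Cl⁻ couple is reduced (cathode); E°cell = +1.361 − (+0.000) = +1.361 V with n = 2.
At equilibrium E = 0, so log K = nE°cell / 0.0592 = (2)(+1.361) / 0.0592 = 46.0.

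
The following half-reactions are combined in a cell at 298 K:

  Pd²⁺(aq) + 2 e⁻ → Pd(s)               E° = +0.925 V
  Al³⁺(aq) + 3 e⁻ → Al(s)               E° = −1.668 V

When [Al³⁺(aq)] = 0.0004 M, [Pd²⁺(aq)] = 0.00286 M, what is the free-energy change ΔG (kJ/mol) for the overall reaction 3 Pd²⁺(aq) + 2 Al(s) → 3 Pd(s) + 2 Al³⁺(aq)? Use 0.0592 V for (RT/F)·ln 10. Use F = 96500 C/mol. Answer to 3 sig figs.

E°cell = +0.925 − (−1.668) = +2.593 V; the balanced reaction transfers n = 6 electrons.
The reaction quotient is [Al³⁺(aq)]^2 / [Pd²⁺(aq)]^3 = 6.84; by Nernst, E = +2.593 − (0.0592/6)(0.835) = +2.5848 V.
ΔG = −nFE = −(6)(96500)(+2.5848) J/mol = −1500 kJ/mol.

−1500 kJ/mol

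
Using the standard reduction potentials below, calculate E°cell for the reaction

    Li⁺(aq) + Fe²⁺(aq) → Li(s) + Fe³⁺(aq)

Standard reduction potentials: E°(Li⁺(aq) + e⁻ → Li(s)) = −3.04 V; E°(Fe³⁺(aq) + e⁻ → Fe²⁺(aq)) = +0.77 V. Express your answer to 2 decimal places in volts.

−3.81 V

Li⁺(aq) gains electrons, so the Li⁺/Li couple is the cathode; the Fe³⁺/Fe²⁺ couple is the anode.
E°cell = E°(cathode) − E°(anode) = −3.04 − (+0.77) = −3.81 V.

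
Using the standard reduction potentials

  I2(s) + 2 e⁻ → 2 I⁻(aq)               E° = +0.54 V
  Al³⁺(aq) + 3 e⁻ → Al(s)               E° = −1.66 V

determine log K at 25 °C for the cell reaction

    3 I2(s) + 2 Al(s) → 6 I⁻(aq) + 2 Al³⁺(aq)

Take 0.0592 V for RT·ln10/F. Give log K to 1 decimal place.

log K = 223.0

The I₂/I⁻ couple is reduced (cathode); E°cell = +0.54 − (−1.66) = +2.20 V with n = 6.
At equilibrium E = 0, so log K = nE°cell / 0.0592 = (6)(+2.20) / 0.0592 = 223.0.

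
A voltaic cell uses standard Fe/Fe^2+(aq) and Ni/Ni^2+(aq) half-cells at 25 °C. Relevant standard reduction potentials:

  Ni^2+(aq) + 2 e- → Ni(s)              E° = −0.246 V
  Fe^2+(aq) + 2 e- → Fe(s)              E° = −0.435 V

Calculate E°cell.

+0.189 V

Of the two couples in this cell, the one with the more positive reduction potential is reduced at the cathode: here that is Ni²⁺/Ni (−0.246 V); Fe²⁺/Fe (−0.435 V) is the anode.
E°cell = E°(cathode) − E°(anode) = −0.246 − (−0.435) = +0.189 V.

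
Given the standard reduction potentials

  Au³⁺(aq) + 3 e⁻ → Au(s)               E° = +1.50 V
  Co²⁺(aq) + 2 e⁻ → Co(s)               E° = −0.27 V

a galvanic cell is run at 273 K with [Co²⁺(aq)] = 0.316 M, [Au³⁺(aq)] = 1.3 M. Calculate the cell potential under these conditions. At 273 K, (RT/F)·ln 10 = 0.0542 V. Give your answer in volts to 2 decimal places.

Au³⁺/Au is reduced (cathode, E° = +1.50 V) and Co²⁺/Co is oxidized (anode).
E°cell = +1.50 − (−0.27) = +1.77 V, with n = 6 electrons transferred.
For the overall reaction 2 Au³⁺(aq) + 3 Co(s) → 2 Au(s) + 3 Co²⁺(aq), Q = [Co²⁺(aq)]^3 / [Au³⁺(aq)]^2 = 0.0187, giving log Q = −1.729.
Applying E = E° − (RT ln10/nF)·log Q gives +1.77 − (0.0542/6)(−1.729) = +1.79 V.

+1.79 V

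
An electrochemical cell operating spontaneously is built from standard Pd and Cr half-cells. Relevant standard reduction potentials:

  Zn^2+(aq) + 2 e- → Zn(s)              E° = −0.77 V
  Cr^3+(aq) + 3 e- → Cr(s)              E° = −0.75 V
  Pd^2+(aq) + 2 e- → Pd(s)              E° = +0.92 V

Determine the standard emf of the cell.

Of the two couples in this cell, the one with the more positive reduction potential is reduced at the cathode: here that is Pd²⁺/Pd (+0.92 V); Cr³⁺/Cr (−0.75 V) is the anode.
E°cell = E°(cathode) − E°(anode) = +0.92 − (−0.75) = +1.67 V.

+1.67 V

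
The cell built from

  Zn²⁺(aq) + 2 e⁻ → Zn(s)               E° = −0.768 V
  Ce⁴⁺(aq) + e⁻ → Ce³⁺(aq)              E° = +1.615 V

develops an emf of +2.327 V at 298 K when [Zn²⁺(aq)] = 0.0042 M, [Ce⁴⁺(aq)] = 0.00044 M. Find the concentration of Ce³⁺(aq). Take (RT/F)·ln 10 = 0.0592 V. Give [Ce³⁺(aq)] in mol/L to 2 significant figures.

The Ce⁴⁺/Ce³⁺ couple has the larger reduction potential, so it is the cathode: E°cell = +1.615 − (−0.768) = +2.383 V and n = 2.
Since E = E° − (0.0592/n)·log Q, log Q = n(E° − E)/0.0592 = 1.892.
The balanced reaction is 2 Ce⁴⁺(aq) + Zn(s) → 2 Ce³⁺(aq) + Zn²⁺(aq), so Q = ([Ce³⁺(aq)]^2·[Zn²⁺(aq)]) / [Ce⁴⁺(aq)]^2.
Substituting the known concentrations and solving, log [Ce³⁺(aq)] = −1.222 and [Ce³⁺(aq)] = 0.060 M.

0.060 M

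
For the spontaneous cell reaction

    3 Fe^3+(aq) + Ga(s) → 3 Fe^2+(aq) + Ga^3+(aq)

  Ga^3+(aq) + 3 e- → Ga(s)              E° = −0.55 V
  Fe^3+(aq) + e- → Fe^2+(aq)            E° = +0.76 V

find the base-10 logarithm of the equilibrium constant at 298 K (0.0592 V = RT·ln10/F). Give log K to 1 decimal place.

The Fe³⁺/Fe²⁺ couple is reduced (cathode); E°cell = +0.76 − (−0.55) = +1.31 V with n = 3.
At equilibrium E = 0, so log K = nE°cell / 0.0592 = (3)(+1.31) / 0.0592 = 66.4.

log K = 66.4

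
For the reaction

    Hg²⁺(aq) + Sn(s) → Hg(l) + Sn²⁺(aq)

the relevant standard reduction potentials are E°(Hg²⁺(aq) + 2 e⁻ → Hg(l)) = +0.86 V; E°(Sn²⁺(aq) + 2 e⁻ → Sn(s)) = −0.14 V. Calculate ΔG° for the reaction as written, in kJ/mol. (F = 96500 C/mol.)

In the reaction as written Hg²⁺(aq) is reduced, so the Hg²⁺/Hg couple is the cathode and Sn²⁺/Sn is the anode.
E°cell = +0.86 − (−0.14) = +1.00 V; balancing electrons gives n = 2.
ΔG° = −nFE°cell = −(2)(96500)(+1.00) J/mol = −193 kJ/mol.

−193 kJ/mol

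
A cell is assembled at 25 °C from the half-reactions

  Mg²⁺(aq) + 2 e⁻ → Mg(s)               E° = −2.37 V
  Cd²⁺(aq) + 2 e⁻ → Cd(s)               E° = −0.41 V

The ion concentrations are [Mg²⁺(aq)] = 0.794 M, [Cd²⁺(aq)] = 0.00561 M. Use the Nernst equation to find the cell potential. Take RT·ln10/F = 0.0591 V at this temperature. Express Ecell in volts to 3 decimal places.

Cd²⁺/Cd is reduced (cathode, E° = −0.41 V) and Mg²⁺/Mg is oxidized (anode).
The standard potential is −0.41 − (−2.37) = +1.96 V and the balanced reaction transfers n = 2 electrons.
The balanced reaction is Cd²⁺(aq) + Mg(s) → Cd(s) + Mg²⁺(aq), so Q = [Mg²⁺(aq)] / [Cd²⁺(aq)] = 142 and log Q = 2.151.
Applying E = E° − (RT ln10/nF)·log Q gives +1.96 − (0.0591/2)(2.151) = +1.896 V.

+1.896 V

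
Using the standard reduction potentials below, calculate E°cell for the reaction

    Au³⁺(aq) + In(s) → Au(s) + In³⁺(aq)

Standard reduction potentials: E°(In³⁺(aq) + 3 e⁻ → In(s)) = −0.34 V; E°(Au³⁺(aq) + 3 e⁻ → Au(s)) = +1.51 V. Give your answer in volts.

+1.85 V

In the reaction as written, Au³⁺(aq) is reduced (cathode) and In³⁺(aq) is produced by oxidation at the anode.
E°cell = E°(cathode) − E°(anode) = +1.51 − (−0.34) = +1.85 V.
The positive value indicates the reaction is spontaneous as written.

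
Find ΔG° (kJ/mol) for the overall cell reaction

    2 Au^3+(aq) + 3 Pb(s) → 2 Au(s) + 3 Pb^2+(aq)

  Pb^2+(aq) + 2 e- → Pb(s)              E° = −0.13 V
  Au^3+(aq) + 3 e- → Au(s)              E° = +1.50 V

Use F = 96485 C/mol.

−944 kJ/mol

In the reaction as written Au^3+(aq) is reduced, so the Au³⁺/Au couple is the cathode and Pb²⁺/Pb is the anode.
E°cell = +1.50 − (−0.13) = +1.63 V; balancing electrons gives n = 6.
ΔG° = −nFE°cell = −(6)(96485)(+1.63) J/mol = −944 kJ/mol.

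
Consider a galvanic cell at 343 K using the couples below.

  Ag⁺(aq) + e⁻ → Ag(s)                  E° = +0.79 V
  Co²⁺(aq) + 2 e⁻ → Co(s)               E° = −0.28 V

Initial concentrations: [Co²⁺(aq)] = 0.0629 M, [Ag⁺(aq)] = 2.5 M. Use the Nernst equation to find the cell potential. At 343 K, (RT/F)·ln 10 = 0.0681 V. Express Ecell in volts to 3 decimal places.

+1.138 V

The Ag⁺/Ag couple has the more positive E°, so it is the cathode; Co²⁺/Co is the anode.
The standard potential is +0.79 − (−0.28) = +1.07 V and the balanced reaction transfers n = 2 electrons.
For the overall reaction 2 Ag⁺(aq) + Co(s) → 2 Ag(s) + Co²⁺(aq), Q = [Co²⁺(aq)] / [Ag⁺(aq)]^2 = 0.0101, giving log Q = −1.997.
By the Nernst equation, E = +1.07 − (0.0681/2)·(−1.997) = +1.138 V.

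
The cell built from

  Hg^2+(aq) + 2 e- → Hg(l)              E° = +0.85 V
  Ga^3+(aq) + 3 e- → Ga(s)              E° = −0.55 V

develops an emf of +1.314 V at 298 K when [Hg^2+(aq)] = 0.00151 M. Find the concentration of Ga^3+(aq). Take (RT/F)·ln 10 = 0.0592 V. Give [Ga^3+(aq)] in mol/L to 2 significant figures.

With Hg²⁺/Hg at the cathode and Ga³⁺/Ga at the anode, E°cell = +0.85 − (−0.55) = +1.40 V (n = 6).
Rearranging E = E° − (0.0592/n)·log Q gives log Q = 6(+1.40 − (+1.314))/0.0592 = 8.716.
For 3 Hg^2+(aq) + 2 Ga(s) → 3 Hg(l) + 2 Ga^3+(aq), the reaction quotient is Q = [Ga^3+(aq)]^2 / [Hg^2+(aq)]^3.
Solving for the unknown gives log [Ga^3+(aq)] = 0.126, so [Ga^3+(aq)] ≈ 1.3 M.

1.3 M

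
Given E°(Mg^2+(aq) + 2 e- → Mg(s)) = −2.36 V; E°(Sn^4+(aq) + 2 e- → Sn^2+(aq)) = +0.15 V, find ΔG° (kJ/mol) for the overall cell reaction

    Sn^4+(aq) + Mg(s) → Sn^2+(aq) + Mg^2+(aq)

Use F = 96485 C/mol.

−484 kJ/mol

In the reaction as written Sn^4+(aq) is reduced, so the Sn⁴⁺/Sn²⁺ couple is the cathode and Mg²⁺/Mg is the anode.
E°cell = +0.15 − (−2.36) = +2.51 V; balancing electrons gives n = 2.
ΔG° = −nFE°cell = −(2)(96485)(+2.51) J/mol = −484 kJ/mol.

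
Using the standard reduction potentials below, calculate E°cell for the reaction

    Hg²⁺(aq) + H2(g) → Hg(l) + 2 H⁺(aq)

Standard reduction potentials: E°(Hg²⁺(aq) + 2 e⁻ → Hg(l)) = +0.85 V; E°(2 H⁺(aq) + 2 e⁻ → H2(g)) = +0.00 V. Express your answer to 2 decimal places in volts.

Hg²⁺(aq) gains electrons, so the Hg²⁺/Hg couple is the cathode; the 2H⁺/H₂ couple is the anode.
E°cell = E°(cathode) − E°(anode) = +0.85 − (+0.00) = +0.85 V.

+0.85 V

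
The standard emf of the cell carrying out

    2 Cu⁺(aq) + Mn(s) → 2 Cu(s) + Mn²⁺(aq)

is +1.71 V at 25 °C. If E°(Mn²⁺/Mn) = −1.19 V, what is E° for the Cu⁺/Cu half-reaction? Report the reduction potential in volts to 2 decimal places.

In the reaction as written the Cu⁺/Cu couple is reduced (cathode) and Mn²⁺/Mn is oxidized (anode), so E°cell = E°(Cu⁺/Cu) − E°(Mn²⁺/Mn).
E°(Cu⁺/Cu) = E°cell + E°(anode) = +1.71 + (−1.19) = +0.52 V.

+0.52 V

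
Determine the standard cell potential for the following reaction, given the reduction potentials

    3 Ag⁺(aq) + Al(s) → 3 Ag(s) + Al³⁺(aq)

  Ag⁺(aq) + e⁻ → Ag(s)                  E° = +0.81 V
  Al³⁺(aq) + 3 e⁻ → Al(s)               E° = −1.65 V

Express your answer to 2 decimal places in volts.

+2.46 V

Ag⁺(aq) gains electrons, so the Ag⁺/Ag couple is the cathode; the Al³⁺/Al couple is the anode.
E°cell = E°(cathode) − E°(anode) = +0.81 − (−1.65) = +2.46 V.
The positive value indicates the reaction is spontaneous as written.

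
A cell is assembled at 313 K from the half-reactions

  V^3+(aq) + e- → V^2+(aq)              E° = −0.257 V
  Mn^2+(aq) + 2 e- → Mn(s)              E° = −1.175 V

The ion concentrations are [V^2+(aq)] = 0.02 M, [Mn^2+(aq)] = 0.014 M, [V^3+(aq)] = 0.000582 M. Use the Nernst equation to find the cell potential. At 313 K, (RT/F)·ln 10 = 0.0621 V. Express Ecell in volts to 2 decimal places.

+0.88 V

The V³⁺/V²⁺ couple has the more positive E°, so it is the cathode; Mn²⁺/Mn is the anode.
E°cell = −0.257 − (−1.175) = +0.918 V, with n = 2 electrons transferred.
The balanced reaction is 2 V^3+(aq) + Mn(s) → 2 V^2+(aq) + Mn^2+(aq), so Q = ([V^2+(aq)]^2·[Mn^2+(aq)]) / [V^3+(aq)]^2 = 16.5 and log Q = 1.218.
By the Nernst equation, E = +0.918 − (0.0621/2)·(1.218) = +0.88 V.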